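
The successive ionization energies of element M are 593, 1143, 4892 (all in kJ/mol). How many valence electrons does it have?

2

Look for the largest jump between consecutive ionization energies: IE3/IE2 ≈ 4.3, far larger than any earlier ratio.
That jump marks the point where a core electron is being removed. So the atom has 2 valence electrons.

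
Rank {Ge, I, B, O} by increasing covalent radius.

O, B, Ge, I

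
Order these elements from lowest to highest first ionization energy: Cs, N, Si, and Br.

Cs < Si < Br < N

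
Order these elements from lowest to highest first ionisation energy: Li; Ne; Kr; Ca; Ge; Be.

Li < Ca < Ge < Be < Kr < Ne

First ionization energy rises across a period (greater Z_eff holds electrons more tightly) and falls down a group (valence electrons are farther from the nucleus).
Here both period and group differ, so the two effects have to be weighed against each other.
Ca > Li: the two effects oppose for this pair; the across-period effect wins (590 vs 520 kJ/mol).
Ge > Ca: Ge lies to the right of Ca in period 4, so the across-period effect alone puts Ge higher.
Be > Ge: period and group pull opposite ways; the down-group shift dominates (900 vs 762 kJ/mol).
Kr > Be: the two effects oppose for this pair; the across-period effect wins (1351 vs 900 kJ/mol).
Ne > Kr: Ne sits above Kr in group 18, so the down-group effect alone puts Ne higher.
Approximate values (kJ/mol): Li 520, Be 900, Ne 2081, Ca 590, Ge 762, Kr 1351.
So from lowest to highest: Li < Ca < Ge < Be < Kr < Ne.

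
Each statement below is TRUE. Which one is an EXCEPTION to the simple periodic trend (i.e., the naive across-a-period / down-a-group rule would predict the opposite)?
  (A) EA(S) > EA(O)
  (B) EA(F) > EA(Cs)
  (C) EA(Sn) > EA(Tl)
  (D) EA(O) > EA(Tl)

(A)

The general trend: electron affinity increases across a period and decreases down a group.
(A) S (period 3, group 16) vs O (period 2, group 16): the stated order contradicts the simple trend.
(B) F (period 2, group 17) vs Cs (period 6, group 1): the stated order agrees with the simple trend.
(C) Sn (period 5, group 14) vs Tl (period 6, group 13): the stated order agrees with the simple trend.
(D) O (period 2, group 16) vs Tl (period 6, group 13): the stated order agrees with the simple trend.
The exception is (A): the compact 2p subshell of O repels the added electron more than S's larger 3p does.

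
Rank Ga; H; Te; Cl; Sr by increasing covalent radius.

H < Cl < Ga < Te < Sr

Radius decreases left→right (rising Z_eff, same n) and increases top→bottom (higher n).
Neither a single period nor a single group — weigh both effects.
Cl > H: the two effects oppose for this pair; the down-group effect wins (99 vs 32 pm).
Ga > Cl: relative to Cl, both the across-period and down-group shifts push Ga's atomic radius up.
Te > Ga: the two effects oppose for this pair; the down-group effect wins (136 vs 124 pm).
Sr > Te: Sr lies to the left of Te in period 5, so the across-period effect alone puts Sr larger.
Tabulated atomic radius (pm): H 32, Cl 99, Ga 124, Sr 185, Te 136.
So from smallest to largest: H < Cl < Ga < Te < Sr.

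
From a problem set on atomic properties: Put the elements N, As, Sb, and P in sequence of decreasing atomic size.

Moving right in a period, electrons are added to the same shell under a stronger nuclear pull, so atoms get smaller; moving down, a new shell is opened and atoms get larger.
All are in group 15, so atomic radius increases down the group.
So from largest to smallest: Sb > As > P > N.

Sb, As, P, N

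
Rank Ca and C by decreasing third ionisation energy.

Ca > C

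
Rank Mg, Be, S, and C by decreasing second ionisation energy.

C, S, Be, Mg

IE_2 is the cost of taking one more electron from the +1 cation: Mg⁺ still has 1 valence electron; Be⁺ still has 1 valence electron; S⁺ still has 5 valence electrons; C⁺ still has 3 valence electrons.
All are still removing valence electrons, so compare the +1 ions as you would atoms: IE_2 generally rises across a period (higher Z_eff) and falls down a group (larger shell), subject to the usual subshell exceptions.
Valence configurations: Mg⁺ [Ne]3s¹, Be⁺ [He]2s¹, S⁺ [Ne]3s²3p³, C⁺ [He]2s²2p¹.
The numbers (kJ/mol): Mg 1451, Be 1757, S 2252, C 2353.
Hence IE_2: Mg < Be < S < C.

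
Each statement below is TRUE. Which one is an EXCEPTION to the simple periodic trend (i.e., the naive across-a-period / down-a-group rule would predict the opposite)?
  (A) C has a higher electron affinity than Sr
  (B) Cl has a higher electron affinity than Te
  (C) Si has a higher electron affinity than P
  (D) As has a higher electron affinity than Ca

The general trend: electron affinity increases across a period and decreases down a group.
(A) C (period 2, group 14) vs Sr (period 5, group 2): the stated order agrees with the simple trend.
(B) Cl (period 3, group 17) vs Te (period 5, group 16): the stated order agrees with the simple trend.
(C) Si (period 3, group 14) vs P (period 3, group 15): the stated order contradicts the simple trend.
(D) As (period 4, group 15) vs Ca (period 4, group 2): the stated order agrees with the simple trend.
The exception is (C): adding an electron to P's half-filled 3p³ is unfavourable, so Si (3p²) has the more exothermic EA.

(C)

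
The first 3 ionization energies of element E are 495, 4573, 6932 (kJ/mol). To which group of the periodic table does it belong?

Look for the largest jump between consecutive ionization energies: IE2/IE1 ≈ 9.2, far larger than any earlier ratio.
That jump marks the point where a core electron is being removed. So the atom has 1 valence electron.
A main-group element with 1 valence electron is in group 1.

Group 1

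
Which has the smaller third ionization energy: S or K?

S

IE_3 is the cost of taking one more electron from the +2 cation: S²⁺ still has 4 valence electrons; K²⁺ is already 1 electron into the core.
Core electrons are held far more tightly than valence electrons, so K tops the IE_3 order.
The numbers (kJ/mol): S 3357, K 4420.
Hence IE_3: S < K.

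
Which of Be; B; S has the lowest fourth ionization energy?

IE_4 is the cost of taking one more electron from the +3 cation: Be³⁺ is already 1 electron into the core; B³⁺ is the bare [He] core; S³⁺ still has 3 valence electrons.
Core electrons are held far more tightly than valence electrons, so Be and B top the IE_4 order.
Tabulated IE_4 (kJ/mol): Be 21007, B 25026, S 4556.
Overall IE_4 order: S < Be < B.

S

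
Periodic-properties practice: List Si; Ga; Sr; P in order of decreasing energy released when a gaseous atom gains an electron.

Si > P > Ga > Sr

Si is in period 3, group 14; P is in period 3, group 15; Ga is in period 4, group 13; Sr is in period 5, group 2.
Adding an electron releases more energy for atoms nearer the top right (short of the noble gases).
Neither a single period nor a single group — weigh both effects.
Ga > Sr: both effects reinforce here, so Ga is clearly the higher of the two.
P > Ga: both effects reinforce here, so P is clearly the higher of the two.
Si > P: this pair runs against the simple trend — see the exception note.
Note the exception: Si has a higher electron affinity than P, contrary to the simple trend — adding an electron to P's half-filled 3p³ is unfavourable, so Si (3p²) has the more exothermic EA.
For reference (kJ/mol): Si 134, P 72, Ga 29, Sr 5.
So from highest to lowest: Si > P > Ga > Sr.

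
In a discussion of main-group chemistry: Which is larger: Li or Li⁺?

Li

Forming Li⁺ removes 1 electron from Li. Fewer electrons for the same nuclear charge means less shielding and a higher Z_eff on the remaining electrons, and for main-group metals the entire outer shell is lost.
A cation is smaller than its parent atom: Li⁺ < Li.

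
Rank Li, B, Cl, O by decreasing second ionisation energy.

Li, O, B, Cl

Consider each +1 ion: Li⁺ is the bare [He] core; B⁺ still has 2 valence electrons; Cl⁺ still has 6 valence electrons; O⁺ still has 5 valence electrons.
Breaking into a closed-shell core is much more expensive than removing a leftover valence electron — Li has the largest IE_2 here.
Valence configurations: B⁺ [He]2s², Cl⁺ [Ne]3s²3p⁴, O⁺ [He]2s²2p³.
The numbers (kJ/mol): Li 7298, B 2427, Cl 2298, O 3388.
Overall IE_2 order: Cl < B < O < Li.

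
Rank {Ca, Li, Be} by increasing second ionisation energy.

Ca, Be, Li

The second ionization energy removes an electron from the +1 ion. For each element: Ca⁺ still has 1 valence electron; Li⁺ is the bare [He] core; Be⁺ still has 1 valence electron.
Pulling an electron out of a noble-gas core costs far more than removing a remaining valence electron, so Li sits at the high end of IE_2.
Valence configurations: Ca⁺ [Ar]4s¹, Be⁺ [He]2s¹.
Approximate IE_2 values (kJ/mol): Ca 1145, Li 7298, Be 1757.
Hence IE_2: Ca < Be < Li.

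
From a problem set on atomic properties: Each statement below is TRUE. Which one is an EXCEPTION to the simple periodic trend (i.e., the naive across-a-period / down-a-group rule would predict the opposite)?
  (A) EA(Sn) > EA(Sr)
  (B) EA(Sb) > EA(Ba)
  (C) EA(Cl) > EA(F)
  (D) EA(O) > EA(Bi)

(C)

The general trend: electron affinity increases across a period and decreases down a group.
(A) Sn (period 5, group 14) vs Sr (period 5, group 2): the stated order agrees with the simple trend.
(B) Sb (period 5, group 15) vs Ba (period 6, group 2): the stated order agrees with the simple trend.
(C) Cl (period 3, group 17) vs F (period 2, group 17): the stated order contradicts the simple trend.
(D) O (period 2, group 16) vs Bi (period 6, group 15): the stated order agrees with the simple trend.
The exception is (C): F's small 2p subshell makes the incoming electron feel strong e⁻–e⁻ repulsion, so Cl actually releases more energy on gaining an electron.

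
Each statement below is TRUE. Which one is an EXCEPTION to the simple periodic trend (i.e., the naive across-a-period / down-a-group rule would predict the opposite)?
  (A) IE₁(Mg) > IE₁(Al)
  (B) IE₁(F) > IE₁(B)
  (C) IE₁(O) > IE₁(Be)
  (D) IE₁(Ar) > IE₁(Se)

(A)

The general trend: first ionisation energy increases across a period and decreases down a group.
(A) Mg (period 3, group 2) vs Al (period 3, group 13): the stated order contradicts the simple trend.
(B) F (period 2, group 17) vs B (period 2, group 13): the stated order agrees with the simple trend.
(C) O (period 2, group 16) vs Be (period 2, group 2): the stated order agrees with the simple trend.
(D) Ar (period 3, group 18) vs Se (period 4, group 16): the stated order agrees with the simple trend.
The exception is (A): Al's single 3p electron is easier to remove than one from Mg's filled 3s².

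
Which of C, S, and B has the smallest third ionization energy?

S

Consider each +2 ion: C²⁺ still has 2 valence electrons; S²⁺ still has 4 valence electrons; B²⁺ still has 1 valence electron.
All are still removing valence electrons, so compare the +2 ions as you would atoms: IE_3 generally rises across a period (higher Z_eff) and falls down a group (larger shell), subject to the usual subshell exceptions.
Valence configurations: C²⁺ [He]2s², S²⁺ [Ne]3s²3p², B²⁺ [He]2s¹.
Approximate IE_3 values (kJ/mol): C 4620, S 3357, B 3660.
So the third ionization energies run S < B < C.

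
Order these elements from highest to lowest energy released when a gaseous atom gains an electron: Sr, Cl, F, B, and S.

Cl, F, S, B, Sr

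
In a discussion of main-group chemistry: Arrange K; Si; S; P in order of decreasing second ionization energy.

K > S > P > Si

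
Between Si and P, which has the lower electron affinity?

Atoms with high Z_eff and room in the valence shell (especially the halogens) have the most exothermic electron affinities.
All lie in period 3; the across-period trend (electron affinity increases left to right) applies, with the exception below.
Note the exception: Si has a higher electron affinity than P, contrary to the simple trend — adding an electron to P's half-filled 3p³ is unfavourable, so Si (3p²) has the more exothermic EA.
Approximate values (kJ/mol): Si 134, P 72.
So P has the lower electron affinity (P < Si).

P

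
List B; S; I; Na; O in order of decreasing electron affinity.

I, S, O, Na, B

B is in period 2, group 13; O is in period 2, group 16; Na is in period 3, group 1; S is in period 3, group 16; I is in period 5, group 17.
EA tends to increase across a period and decrease down a group, though the pattern is less regular than for IE or radius.
Here both period and group differ, so the two effects have to be weighed against each other.
Na > B: this pair runs against the simple trend — see the exception note.
O > Na: both effects reinforce here, so O is clearly the higher of the two.
S > O: this pair runs against the simple trend — see the exception note.
I > S: period and group pull opposite ways; the across-period shift dominates (295 vs 200 kJ/mol).
Note the exception: Na has a higher electron affinity than B, contrary to the simple trend — B's ns²np¹ configuration gives only a small electron affinity — the sparsely filled np subshell binds an added electron weakly.
Note the exception: S has a higher electron affinity than O, contrary to the simple trend — the compact 2p subshell of O repels the added electron more than S's larger 3p does.
Tabulated electron affinity (kJ/mol): B 27, O 141, Na 53, S 200, I 295.
So from highest to lowest: I > S > O > Na > B.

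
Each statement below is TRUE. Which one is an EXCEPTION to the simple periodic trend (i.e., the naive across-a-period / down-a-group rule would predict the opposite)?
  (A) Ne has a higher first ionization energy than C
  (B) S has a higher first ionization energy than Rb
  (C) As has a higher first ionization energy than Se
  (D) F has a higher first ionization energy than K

(C)

The general trend: first ionization energy increases across a period and decreases down a group.
(A) Ne (period 2, group 18) vs C (period 2, group 14): the stated order agrees with the simple trend.
(B) S (period 3, group 16) vs Rb (period 5, group 1): the stated order agrees with the simple trend.
(C) As (period 4, group 15) vs Se (period 4, group 16): the stated order contradicts the simple trend.
(D) F (period 2, group 17) vs K (period 4, group 1): the stated order agrees with the simple trend.
The exception is (C): Se (4p⁴) ionizes more easily than half-filled As (4p³).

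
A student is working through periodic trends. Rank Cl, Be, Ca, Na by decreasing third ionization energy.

After 2 electrons have been removed, what remains? Cl²⁺ still has 5 valence electrons; Be²⁺ is the bare [He] core; Ca²⁺ is the bare [Ar] core; Na²⁺ is already 1 electron into the core.
Pulling an electron out of a noble-gas core costs far more than removing a remaining valence electron, so Ca, Na and Be sit at the high end of IE_3.
Approximate IE_3 values (kJ/mol): Cl 3822, Be 14849, Ca 4912, Na 6910.
Putting it together, IE_3: Cl < Ca < Na < Be.

Be > Na > Ca > Cl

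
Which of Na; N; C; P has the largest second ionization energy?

The second ionization energy removes an electron from the +1 ion. For each element: Na⁺ is the bare [Ne] core; N⁺ still has 4 valence electrons; C⁺ still has 3 valence electrons; P⁺ still has 4 valence electrons.
Core electrons are held far more tightly than valence electrons, so Na tops the IE_2 order.
Valence configurations: N⁺ [He]2s²2p², C⁺ [He]2s²2p¹, P⁺ [Ne]3s²3p².
Approximate IE_2 values (kJ/mol): Na 4562, N 2856, C 2353, P 1907.
Overall IE_2 order: P < C < N < Na.

Na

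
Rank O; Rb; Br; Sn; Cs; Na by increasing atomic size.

O is in period 2, group 16; Na is in period 3, group 1; Br is in period 4, group 17; Rb is in period 5, group 1; Sn is in period 5, group 14; Cs is in period 6, group 1.
Moving right in a period, electrons are added to the same shell under a stronger nuclear pull, so atoms get smaller; moving down, a new shell is opened and atoms get larger.
These span different periods and groups, so the two trends combine.
Br > O: period and group pull opposite ways; the down-group shift dominates (114 vs 63 pm).
Sn > Br: both effects reinforce here, so Sn is clearly the larger of the two.
Na > Sn: the two effects oppose for this pair; the across-period effect wins (155 vs 140 pm).
Rb > Na: Rb sits below Na in group 1, so the down-group effect alone puts Rb larger.
Cs > Rb: Cs sits below Rb in group 1, so the down-group effect alone puts Cs larger.
For reference (pm): O 63, Na 155, Br 114, Rb 210, Sn 140, Cs 232.
So from smallest to largest: O < Br < Sn < Na < Rb < Cs.

O, Br, Sn, Na, Rb, Cs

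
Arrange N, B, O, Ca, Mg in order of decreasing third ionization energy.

Mg, O, Ca, N, B

Consider each +2 ion: N²⁺ still has 3 valence electrons; B²⁺ still has 1 valence electron; O²⁺ still has 4 valence electrons; Ca²⁺ is the bare [Ar] core; Mg²⁺ is the bare [Ne] core.
Usually core removal costs more than valence removal, but here the competition is close: a tightly held n=2 valence electron can cost more to remove than an n=3 core electron, so the actual values have to decide it.
Valence configurations: N²⁺ [He]2s²2p¹, B²⁺ [He]2s¹, O²⁺ [He]2s²2p².
Tabulated IE_3 (kJ/mol): N 4578, B 3660, O 5300, Ca 4912, Mg 7733.
Hence IE_3: B < N < Ca < O < Mg.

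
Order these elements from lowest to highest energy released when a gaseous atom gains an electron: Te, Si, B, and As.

B < As < Si < Te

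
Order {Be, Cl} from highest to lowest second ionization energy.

Cl, Be

After 1 electron has been removed, what remains? Be⁺ still has 1 valence electron; Cl⁺ still has 6 valence electrons.
All are still removing valence electrons, so compare the +1 ions as you would atoms: IE_2 generally rises across a period (higher Z_eff) and falls down a group (larger shell), subject to the usual subshell exceptions.
Valence configurations: Be⁺ [He]2s¹, Cl⁺ [Ne]3s²3p⁴.
Approximate IE_2 values (kJ/mol): Be 1757, Cl 2298.
Hence IE_2: Be < Cl.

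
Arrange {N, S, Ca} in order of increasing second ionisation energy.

Consider each +1 ion: N⁺ still has 4 valence electrons; S⁺ still has 5 valence electrons; Ca⁺ still has 1 valence electron.
All are still removing valence electrons, so compare the +1 ions as you would atoms: IE_2 generally rises across a period (higher Z_eff) and falls down a group (larger shell), subject to the usual subshell exceptions.
Valence configurations: N⁺ [He]2s²2p², S⁺ [Ne]3s²3p³, Ca⁺ [Ar]4s¹.
The numbers (kJ/mol): N 2856, S 2252, Ca 1145.
Overall IE_2 order: Ca < S < N.

Ca < S < N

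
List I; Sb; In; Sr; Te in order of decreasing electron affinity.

I, Te, Sb, In, Sr

Adding an electron releases more energy for atoms nearer the top right (short of the noble gases).
All lie in period 5, so electron affinity increases left to right.
So from highest to lowest: I > Te > Sb > In > Sr.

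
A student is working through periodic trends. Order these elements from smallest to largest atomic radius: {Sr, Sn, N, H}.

H < N < Sn < Sr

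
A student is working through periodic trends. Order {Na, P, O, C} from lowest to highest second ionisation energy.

Consider each +1 ion: Na⁺ is the bare [Ne] core; P⁺ still has 4 valence electrons; O⁺ still has 5 valence electrons; C⁺ still has 3 valence electrons.
Pulling an electron out of a noble-gas core costs far more than removing a remaining valence electron, so Na sits at the high end of IE_2.
Valence configurations: P⁺ [Ne]3s²3p², O⁺ [He]2s²2p³, C⁺ [He]2s²2p¹.
Approximate IE_2 values (kJ/mol): Na 4562, P 1907, O 3388, C 2353.
Putting it together, IE_2: P < C < O < Na.

P < C < O < Na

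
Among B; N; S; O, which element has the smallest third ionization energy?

IE_3 is the cost of taking one more electron from the +2 cation: B²⁺ still has 1 valence electron; N²⁺ still has 3 valence electrons; S²⁺ still has 4 valence electrons; O²⁺ still has 4 valence electrons.
All are still removing valence electrons, so compare the +2 ions as you would atoms: IE_3 generally rises across a period (higher Z_eff) and falls down a group (larger shell), subject to the usual subshell exceptions.
Valence configurations: B²⁺ [He]2s¹, N²⁺ [He]2s²2p¹, S²⁺ [Ne]3s²3p², O²⁺ [He]2s²2p².
Tabulated IE_3 (kJ/mol): B 3660, N 4578, S 3357, O 5300.
Putting it together, IE_3: S < B < N < O.

S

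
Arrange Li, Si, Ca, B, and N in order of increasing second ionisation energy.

Ca, Si, B, N, Li

After 1 electron has been removed, what remains? Li⁺ is the bare [He] core; Si⁺ still has 3 valence electrons; Ca⁺ still has 1 valence electron; B⁺ still has 2 valence electrons; N⁺ still has 4 valence electrons.
Pulling an electron out of a noble-gas core costs far more than removing a remaining valence electron, so Li sits at the high end of IE_2.
Valence configurations: Si⁺ [Ne]3s²3p¹, Ca⁺ [Ar]4s¹, B⁺ [He]2s², N⁺ [He]2s²2p².
The numbers (kJ/mol): Li 7298, Si 1577, Ca 1145, B 2427, N 2856.
Overall IE_2 order: Ca < Si < B < N < Li.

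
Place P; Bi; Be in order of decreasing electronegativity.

Be is in period 2, group 2; P is in period 3, group 15; Bi is in period 6, group 15.
Atoms toward the upper right of the periodic table pull bonding electrons most strongly.
Neither a single period nor a single group — weigh both effects.
Bi > Be: period and group pull opposite ways; the across-period shift dominates (2.02 vs 1.57).
P > Bi: P sits above Bi in group 15, so the down-group effect alone puts P higher.
For reference (Pauling): Be 1.57, P 2.19, Bi 2.02.
So from highest to lowest: P > Bi > Be.

P, Bi, Be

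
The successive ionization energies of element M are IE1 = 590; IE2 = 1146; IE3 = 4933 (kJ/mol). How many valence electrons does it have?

2

Look for the largest jump between consecutive ionization energies: IE3/IE2 ≈ 4.3, far larger than any earlier ratio.
That jump marks the point where a core electron is being removed. So the atom has 2 valence electrons.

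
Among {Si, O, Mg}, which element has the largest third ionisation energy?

The third ionization energy removes an electron from the +2 ion. For each element: Si²⁺ still has 2 valence electrons; O²⁺ still has 4 valence electrons; Mg²⁺ is the bare [Ne] core.
Pulling an electron out of a noble-gas core costs far more than removing a remaining valence electron, so Mg sits at the high end of IE_3.
Valence configurations: Si²⁺ [Ne]3s², O²⁺ [He]2s²2p².
The numbers (kJ/mol): Si 3232, O 5300, Mg 7733.
Hence IE_3: Si < O < Mg.

Mg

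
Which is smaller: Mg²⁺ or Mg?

Mg²⁺

Forming Mg²⁺ removes 2 electrons from Mg. Fewer electrons for the same nuclear charge means less shielding and a higher Z_eff on the remaining electrons, and for main-group metals the entire outer shell is lost.
A cation is smaller than its parent atom: Mg²⁺ < Mg.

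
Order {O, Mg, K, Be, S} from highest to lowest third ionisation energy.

Be > Mg > O > K > S

The third ionization energy removes an electron from the +2 ion. For each element: O²⁺ still has 4 valence electrons; Mg²⁺ is the bare [Ne] core; K²⁺ is already 1 electron into the core; Be²⁺ is the bare [He] core; S²⁺ still has 4 valence electrons.
Usually core removal costs more than valence removal, but here the competition is close: a tightly held n=2 valence electron can cost more to remove than an n=3 core electron, so the actual values have to decide it.
Valence configurations: O²⁺ [He]2s²2p², S²⁺ [Ne]3s²3p².
Approximate IE_3 values (kJ/mol): O 5300, Mg 7733, K 4420, Be 14849, S 3357.
So the third ionization energies run S < K < O < Mg < Be.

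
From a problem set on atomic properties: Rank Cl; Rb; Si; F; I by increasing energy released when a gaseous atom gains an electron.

Rb < Si < I < F < Cl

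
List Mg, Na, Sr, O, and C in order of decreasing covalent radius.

Sr, Na, Mg, C, O

Atomic radius shrinks across a period as nuclear charge pulls the same shell inward, and grows down a group as new shells are added.
Here both period and group differ, so the two effects have to be weighed against each other.
C > O: C lies to the left of O in period 2, so the across-period effect alone puts C larger.
Mg > C: both effects reinforce here, so Mg is clearly the larger of the two.
Na > Mg: both are in period 3; the period trend gives Na the larger value.
Sr > Na: period and group pull opposite ways; the down-group shift dominates (185 vs 155 pm).
For reference (pm): C 75, O 63, Na 155, Mg 139, Sr 185.
So from largest to smallest: Sr > Na > Mg > C > O.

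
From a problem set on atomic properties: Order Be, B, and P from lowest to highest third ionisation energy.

P < B < Be

After 2 electrons have been removed, what remains? Be²⁺ is the bare [He] core; B²⁺ still has 1 valence electron; P²⁺ still has 3 valence electrons.
Breaking into a closed-shell core is much more expensive than removing a leftover valence electron — Be has the largest IE_3 here.
Valence configurations: B²⁺ [He]2s¹, P²⁺ [Ne]3s²3p¹.
Tabulated IE_3 (kJ/mol): Be 14849, B 3660, P 2914.
Overall IE_3 order: P < B < Be.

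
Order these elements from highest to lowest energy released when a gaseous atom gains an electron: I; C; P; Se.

I > Se > C > P

Adding an electron releases more energy for atoms nearer the top right (short of the noble gases).
A diagonal step moves right (one effect) and down (the opposite effect) at once.
C > P: the two effects oppose for this pair; the down-group effect wins (122 vs 72 kJ/mol).
Se > C: period and group pull opposite ways; the across-period shift dominates (195 vs 122 kJ/mol).
I > Se: the two effects oppose for this pair; the across-period effect wins (295 vs 195 kJ/mol).
Tabulated electron affinity (kJ/mol): C 122, P 72, Se 195, I 295.
So from highest to lowest: I > Se > C > P.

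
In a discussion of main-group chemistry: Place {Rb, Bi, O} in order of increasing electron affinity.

Rb < Bi < O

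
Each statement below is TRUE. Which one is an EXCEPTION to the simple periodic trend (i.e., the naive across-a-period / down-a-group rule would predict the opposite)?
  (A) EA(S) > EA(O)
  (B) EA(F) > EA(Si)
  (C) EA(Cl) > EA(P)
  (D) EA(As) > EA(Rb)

(A)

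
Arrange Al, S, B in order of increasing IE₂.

Al < S < B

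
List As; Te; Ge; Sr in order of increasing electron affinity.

Sr, As, Ge, Te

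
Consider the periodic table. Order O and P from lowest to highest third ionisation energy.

P, O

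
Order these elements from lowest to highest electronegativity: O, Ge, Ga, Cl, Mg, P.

Mg < Ga < Ge < P < Cl < O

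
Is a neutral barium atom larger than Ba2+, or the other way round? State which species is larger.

Forming Ba2+ removes 2 electrons from Ba. Fewer electrons for the same nuclear charge means less shielding and a higher Z_eff on the remaining electrons, and for main-group metals the entire outer shell is lost.
A cation is smaller than its parent atom: Ba2+ < Ba.

Ba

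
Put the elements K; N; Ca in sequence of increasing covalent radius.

N is in period 2, group 15; K is in period 4, group 1; Ca is in period 4, group 2.
Across a period the added protons contract the valence shell; down a group each new principal shell makes the atom larger.
These span different periods and groups, so the two trends combine.
Ca > N: both effects reinforce here, so Ca is clearly the larger of the two.
K > Ca: K lies to the left of Ca in period 4, so the across-period effect alone puts K larger.
Tabulated atomic radius (pm): N 71, K 196, Ca 171.
So from smallest to largest: N < Ca < K.

N, Ca, K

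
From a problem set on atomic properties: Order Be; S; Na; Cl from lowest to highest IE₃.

After 2 electrons have been removed, what remains? Be²⁺ is the bare [He] core; S²⁺ still has 4 valence electrons; Na²⁺ is already 1 electron into the core; Cl²⁺ still has 5 valence electrons.
Pulling an electron out of a noble-gas core costs far more than removing a remaining valence electron, so Na and Be sit at the high end of IE_3.
Valence configurations: S²⁺ [Ne]3s²3p², Cl²⁺ [Ne]3s²3p³.
The numbers (kJ/mol): Be 14849, S 3357, Na 6910, Cl 3822.
So the third ionization energies run S < Cl < Na < Be.

S < Cl < Na < Be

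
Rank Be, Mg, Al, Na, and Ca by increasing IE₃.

Al < Ca < Na < Mg < Be

The third ionization energy removes an electron from the +2 ion. For each element: Be²⁺ is the bare [He] core; Mg²⁺ is the bare [Ne] core; Al²⁺ still has 1 valence electron; Na²⁺ is already 1 electron into the core; Ca²⁺ is the bare [Ar] core.
Core electrons are held far more tightly than valence electrons, so Ca, Na, Mg and Be top the IE_3 order.
The numbers (kJ/mol): Be 14849, Mg 7733, Al 2745, Na 6910, Ca 4912.
Putting it together, IE_3: Al < Ca < Na < Mg < Be.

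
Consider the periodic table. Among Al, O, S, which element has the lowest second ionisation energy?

Al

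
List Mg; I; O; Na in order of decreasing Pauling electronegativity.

O is in period 2, group 16; Na is in period 3, group 1; Mg is in period 3, group 2; I is in period 5, group 17.
Atoms toward the upper right of the periodic table pull bonding electrons most strongly.
Neither a single period nor a single group — weigh both effects.
Mg > Na: Mg lies to the right of Na in period 3, so the across-period effect alone puts Mg higher.
I > Mg: period and group pull opposite ways; the across-period shift dominates (2.66 vs 1.31).
O > I: the two effects oppose for this pair; the down-group effect wins (3.44 vs 2.66).
For reference (Pauling): O 3.44, Na 0.93, Mg 1.31, I 2.66.
So from highest to lowest: O > I > Mg > Na.

O > I > Mg > Na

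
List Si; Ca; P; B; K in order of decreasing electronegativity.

P > B > Si > Ca > K

B is in period 2, group 13; Si is in period 3, group 14; P is in period 3, group 15; K is in period 4, group 1; Ca is in period 4, group 2.
Smaller atoms with higher effective nuclear charge are more electronegative.
Here both period and group differ, so the two effects have to be weighed against each other.
Ca > K: Ca lies to the right of K in period 4, so the across-period effect alone puts Ca higher.
Si > Ca: both effects reinforce here, so Si is clearly the higher of the two.
B > Si: the two effects oppose for this pair; the down-group effect wins (2.04 vs 1.90).
P > B: period and group pull opposite ways; the across-period shift dominates (2.19 vs 2.04).
Approximate values (Pauling): B 2.04, Si 1.90, P 2.19, K 0.82, Ca 1.00.
So from highest to lowest: P > B > Si > Ca > K.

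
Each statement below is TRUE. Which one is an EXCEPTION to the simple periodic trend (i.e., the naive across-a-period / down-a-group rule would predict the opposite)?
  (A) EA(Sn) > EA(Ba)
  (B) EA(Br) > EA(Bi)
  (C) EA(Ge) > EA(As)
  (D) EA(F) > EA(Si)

(C)

The general trend: electron affinity increases across a period and decreases down a group.
(A) Sn (period 5, group 14) vs Ba (period 6, group 2): the stated order agrees with the simple trend.
(B) Br (period 4, group 17) vs Bi (period 6, group 15): the stated order agrees with the simple trend.
(C) Ge (period 4, group 14) vs As (period 4, group 15): the stated order contradicts the simple trend.
(D) F (period 2, group 17) vs Si (period 3, group 14): the stated order agrees with the simple trend.
The exception is (C): adding an electron to As's half-filled 4p³ is unfavourable, so Ge (4p²) has the more exothermic EA.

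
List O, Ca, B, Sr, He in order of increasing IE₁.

Sr, Ca, B, O, He

Across a period the outer electron is held more tightly (higher IE₁); down a group it sits in a higher shell, more shielded, and comes off more easily.
Neither a single period nor a single group — weigh both effects.
Ca > Sr: Ca sits above Sr in group 2, so the down-group effect alone puts Ca higher.
B > Ca: relative to Ca, both the across-period and down-group shifts push B's first ionization energy up.
O > B: O lies to the right of B in period 2, so the across-period effect alone puts O higher.
He > O: relative to O, both the across-period and down-group shifts push He's first ionization energy up.
Approximate values (kJ/mol): He 2372, B 801, O 1314, Ca 590, Sr 550.
So from lowest to highest: Sr < Ca < B < O < He.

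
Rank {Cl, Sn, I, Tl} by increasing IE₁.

Tl < Sn < I < Cl

Cl is in period 3, group 17; Sn is in period 5, group 14; I is in period 5, group 17; Tl is in period 6, group 13.
Across a period the outer electron is held more tightly (higher IE₁); down a group it sits in a higher shell, more shielded, and comes off more easily.
Neither a single period nor a single group — weigh both effects.
Sn > Tl: relative to Tl, both the across-period and down-group shifts push Sn's first ionization energy up.
I > Sn: I lies to the right of Sn in period 5, so the across-period effect alone puts I higher.
Cl > I: they share group 17; the group trend gives Cl the larger value.
Approximate values (kJ/mol): Cl 1251, Sn 709, I 1008, Tl 589.
So from lowest to highest: Tl < Sn < I < Cl.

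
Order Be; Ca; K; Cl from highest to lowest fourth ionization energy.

Be, Ca, K, Cl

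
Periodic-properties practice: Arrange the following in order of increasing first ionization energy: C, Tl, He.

Tl, C, He

He is in period 1, group 18; C is in period 2, group 14; Tl is in period 6, group 13.
Removing the outermost electron gets harder across a period and easier down a group.
Here both period and group differ, so the two effects have to be weighed against each other.
C > Tl: both effects reinforce here, so C is clearly the higher of the two.
He > C: both effects reinforce here, so He is clearly the higher of the two.
For reference (kJ/mol): He 2372, C 1086, Tl 589.
So from lowest to highest: Tl < C < He.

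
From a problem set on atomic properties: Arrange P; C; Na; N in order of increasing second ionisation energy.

Consider each +1 ion: P⁺ still has 4 valence electrons; C⁺ still has 3 valence electrons; Na⁺ is the bare [Ne] core; N⁺ still has 4 valence electrons.
Breaking into a closed-shell core is much more expensive than removing a leftover valence electron — Na has the largest IE_2 here.
Valence configurations: P⁺ [Ne]3s²3p², C⁺ [He]2s²2p¹, N⁺ [He]2s²2p².
The numbers (kJ/mol): P 1907, C 2353, Na 4562, N 2856.
Hence IE_2: P < C < N < Na.

P < C < N < Na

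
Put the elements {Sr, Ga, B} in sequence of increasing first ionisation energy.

Sr, Ga, B

B is in period 2, group 13; Ga is in period 4, group 13; Sr is in period 5, group 2.
Removing the outermost electron gets harder across a period and easier down a group.
Here both period and group differ, so the two effects have to be weighed against each other.
Ga > Sr: both effects reinforce here, so Ga is clearly the higher of the two.
B > Ga: B sits above Ga in group 13, so the down-group effect alone puts B higher.
Tabulated first ionization energy (kJ/mol): B 801, Ga 579, Sr 550.
So from lowest to highest: Sr < Ga < B.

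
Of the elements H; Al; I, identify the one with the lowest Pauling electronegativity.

H is in period 1, group 1; Al is in period 3, group 13; I is in period 5, group 17.
EN rises left→right (higher Z_eff, smaller atoms) and falls top→bottom (larger, more shielded atoms).
These span different periods and groups, so the two trends combine.
H > Al: period and group pull opposite ways; the down-group shift dominates (2.20 vs 1.61).
I > H: the two effects oppose for this pair; the across-period effect wins (2.66 vs 2.20).
Approximate values (Pauling): H 2.20, Al 1.61, I 2.66.
The lowest Pauling electronegativity among these belongs to Al.

Al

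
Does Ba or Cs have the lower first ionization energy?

Cs

Cs is in period 6, group 1; Ba is in period 6, group 2.
First ionization energy rises across a period (greater Z_eff holds electrons more tightly) and falls down a group (valence electrons are farther from the nucleus).
All lie in period 6, so first ionization energy increases left to right.
So Cs has the lower first ionization energy (Cs < Ba).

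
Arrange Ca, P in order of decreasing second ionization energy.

IE_2 is the cost of taking one more electron from the +1 cation: Ca⁺ still has 1 valence electron; P⁺ still has 4 valence electrons.
All are still removing valence electrons, so compare the +1 ions as you would atoms: IE_2 generally rises across a period (higher Z_eff) and falls down a group (larger shell), subject to the usual subshell exceptions.
Valence configurations: Ca⁺ [Ar]4s¹, P⁺ [Ne]3s²3p².
Approximate IE_2 values (kJ/mol): Ca 1145, P 1907.
Putting it together, IE_2: Ca < P.

P, Ca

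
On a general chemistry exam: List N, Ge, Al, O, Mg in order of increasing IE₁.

N is in period 2, group 15; O is in period 2, group 16; Mg is in period 3, group 2; Al is in period 3, group 13; Ge is in period 4, group 14.
First ionization energy rises across a period (greater Z_eff holds electrons more tightly) and falls down a group (valence electrons are farther from the nucleus).
Neither a single period nor a single group — weigh both effects.
Mg > Al: this pair runs against the simple trend — see the exception note.
Ge > Mg: the two effects oppose for this pair; the across-period effect wins (762 vs 738 kJ/mol).
O > Ge: relative to Ge, both the across-period and down-group shifts push O's first ionization energy up.
N > O: this pair runs against the simple trend — see the exception note.
Note the exception: Mg has a higher first ionization energy than Al, contrary to the simple trend — Al's single 3p electron is easier to remove than one from Mg's filled 3s².
Note the exception: N has a higher first ionization energy than O, contrary to the simple trend — pairing an electron in O's 2p⁴ costs repulsion energy, so O ionizes more easily than half-filled N (2p³).
Tabulated first ionization energy (kJ/mol): N 1402, O 1314, Mg 738, Al 578, Ge 762.
So from lowest to highest: Al < Mg < Ge < O < N.

Al < Mg < Ge < O < N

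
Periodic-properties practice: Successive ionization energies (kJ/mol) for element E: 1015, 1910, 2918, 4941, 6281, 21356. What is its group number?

Look for the largest jump between consecutive ionization energies: IE6/IE5 ≈ 3.4, far larger than any earlier ratio.
That jump marks the point where a core electron is being removed. So the atom has 5 valence electrons.
A main-group element with 5 valence electrons is in group 15.

Group 15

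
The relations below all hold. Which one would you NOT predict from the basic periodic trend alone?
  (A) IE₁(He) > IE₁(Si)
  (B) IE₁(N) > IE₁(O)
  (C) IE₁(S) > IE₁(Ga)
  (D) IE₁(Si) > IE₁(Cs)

The general trend: IE₁ increases across a period and decreases down a group.
(A) He (period 1, group 18) vs Si (period 3, group 14): the stated order agrees with the simple trend.
(B) N (period 2, group 15) vs O (period 2, group 16): the stated order contradicts the simple trend.
(C) S (period 3, group 16) vs Ga (period 4, group 13): the stated order agrees with the simple trend.
(D) Si (period 3, group 14) vs Cs (period 6, group 1): the stated order agrees with the simple trend.
The exception is (B): pairing an electron in O's 2p⁴ costs repulsion energy, so O ionizes more easily than half-filled N (2p³).

(B)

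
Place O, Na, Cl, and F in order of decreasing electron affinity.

Cl > F > O > Na

O is in period 2, group 16; F is in period 2, group 17; Na is in period 3, group 1; Cl is in period 3, group 17.
EA tends to increase across a period and decrease down a group, though the pattern is less regular than for IE or radius.
These span different periods and groups, so the two trends combine.
O > Na: both effects reinforce here, so O is clearly the higher of the two.
F > O: both are in period 2; the period trend gives F the larger value.
Cl > F: this pair runs against the simple trend — see the exception note.
Note the exception: Cl has a higher electron affinity than F, contrary to the simple trend — F's small 2p subshell makes the incoming electron feel strong e⁻–e⁻ repulsion, so Cl actually releases more energy on gaining an electron.
Tabulated electron affinity (kJ/mol): O 141, F 328, Na 53, Cl 349.
So from highest to lowest: Cl > F > O > Na.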